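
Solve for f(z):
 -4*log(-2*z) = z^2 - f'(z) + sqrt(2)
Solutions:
 f(z) = C1 + z^3/3 + 4*z*log(-z) + z*(-4 + sqrt(2) + 4*log(2))


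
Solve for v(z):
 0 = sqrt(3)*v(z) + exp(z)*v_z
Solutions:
 v(z) = C1*exp(sqrt(3)*exp(-z))


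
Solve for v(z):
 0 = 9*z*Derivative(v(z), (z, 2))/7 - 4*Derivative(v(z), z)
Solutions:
 v(z) = C1 + C2*z^(37/9)


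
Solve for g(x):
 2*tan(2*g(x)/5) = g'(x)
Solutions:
 g(x) = -5*asin(C1*exp(4*x/5))/2 + 5*pi/2
 g(x) = 5*asin(C1*exp(4*x/5))/2


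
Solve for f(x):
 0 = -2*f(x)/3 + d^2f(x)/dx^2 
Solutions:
 f(x) = C1*exp(-sqrt(6)*x/3) + C2*exp(sqrt(6)*x/3)


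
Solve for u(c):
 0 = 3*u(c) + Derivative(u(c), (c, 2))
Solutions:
 u(c) = C1*sin(sqrt(3)*c) + C2*cos(sqrt(3)*c)


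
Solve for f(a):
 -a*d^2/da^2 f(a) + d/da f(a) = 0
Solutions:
 f(a) = C1 + C2*a^2


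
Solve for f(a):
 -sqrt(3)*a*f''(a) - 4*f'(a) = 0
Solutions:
 f(a) = C1 + C2*a^(1 - 4*sqrt(3)/3)


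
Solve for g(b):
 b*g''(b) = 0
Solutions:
 g(b) = C1 + C2*b


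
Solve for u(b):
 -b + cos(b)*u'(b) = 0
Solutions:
 u(b) = C1 + Integral(b/cos(b), b)


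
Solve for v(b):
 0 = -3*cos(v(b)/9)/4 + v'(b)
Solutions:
 -3*b/4 - 9*log(sin(v(b)/9) - 1)/2 + 9*log(sin(v(b)/9) + 1)/2 = C1


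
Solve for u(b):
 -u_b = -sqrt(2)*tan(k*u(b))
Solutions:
 u(b) = Piecewise((-asin(exp(C1*k + sqrt(2)*b*k))/k + pi/k, Ne(k, 0)), (nan, True))
 u(b) = Piecewise((asin(exp(C1*k + sqrt(2)*b*k))/k, Ne(k, 0)), (nan, True))


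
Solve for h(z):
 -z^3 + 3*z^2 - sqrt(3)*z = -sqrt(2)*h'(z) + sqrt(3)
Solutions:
 h(z) = C1 + sqrt(2)*z^4/8 - sqrt(2)*z^3/2 + sqrt(6)*z^2/4 + sqrt(6)*z/2


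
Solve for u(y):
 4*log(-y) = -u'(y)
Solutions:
 u(y) = C1 - 4*y*log(-y) + 4*y


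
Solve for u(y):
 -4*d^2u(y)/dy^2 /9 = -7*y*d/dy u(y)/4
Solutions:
 u(y) = C1 + C2*erfi(3*sqrt(14)*y/8)


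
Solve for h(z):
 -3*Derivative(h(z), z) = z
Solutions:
 h(z) = C1 - z^2/6


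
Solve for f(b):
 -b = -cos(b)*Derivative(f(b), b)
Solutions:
 f(b) = C1 + Integral(b/cos(b), b)


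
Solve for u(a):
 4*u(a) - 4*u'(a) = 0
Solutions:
 u(a) = C1*exp(a)


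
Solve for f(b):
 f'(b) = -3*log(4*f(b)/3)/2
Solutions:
 2*Integral(1/(log(_y) - log(3) + 2*log(2)), (_y, f(b)))/3 = C1 - b


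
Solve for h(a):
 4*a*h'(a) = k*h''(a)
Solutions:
 h(a) = C1 + C2*erf(sqrt(2)*a*sqrt(-1/k))/sqrt(-1/k)


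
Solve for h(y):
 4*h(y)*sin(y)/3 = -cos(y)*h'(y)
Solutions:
 h(y) = C1*cos(y)^(4/3)


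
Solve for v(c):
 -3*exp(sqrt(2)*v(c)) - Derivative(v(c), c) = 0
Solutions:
 v(c) = sqrt(2)*(2*log(1/(C1 + 3*c)) - log(2))/4


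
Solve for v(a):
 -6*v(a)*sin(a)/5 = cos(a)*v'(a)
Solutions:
 v(a) = C1*cos(a)^(6/5)


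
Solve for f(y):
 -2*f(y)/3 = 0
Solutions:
 f(y) = 0


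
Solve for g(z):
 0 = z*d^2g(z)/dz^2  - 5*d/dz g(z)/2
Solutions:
 g(z) = C1 + C2*z^(7/2)


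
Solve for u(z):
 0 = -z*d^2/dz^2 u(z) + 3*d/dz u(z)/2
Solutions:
 u(z) = C1 + C2*z^(5/2)


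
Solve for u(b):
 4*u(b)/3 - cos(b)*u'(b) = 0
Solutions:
 u(b) = C1*(sin(b) + 1)^(2/3)/(sin(b) - 1)^(2/3)


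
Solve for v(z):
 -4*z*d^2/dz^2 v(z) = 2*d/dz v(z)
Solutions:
 v(z) = C1 + C2*sqrt(z)


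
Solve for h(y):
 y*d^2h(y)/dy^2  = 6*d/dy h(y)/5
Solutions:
 h(y) = C1 + C2*y^(11/5)


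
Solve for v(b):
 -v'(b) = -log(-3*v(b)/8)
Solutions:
 -Integral(1/(log(-_y) - 3*log(2) + log(3)), (_y, v(b))) = C1 - b


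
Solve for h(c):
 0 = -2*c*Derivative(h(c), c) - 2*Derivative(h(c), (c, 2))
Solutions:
 h(c) = C1 + C2*erf(sqrt(2)*c/2)


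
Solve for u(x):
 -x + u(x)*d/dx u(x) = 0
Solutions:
 u(x) = -sqrt(C1 + x^2)
 u(x) = sqrt(C1 + x^2)


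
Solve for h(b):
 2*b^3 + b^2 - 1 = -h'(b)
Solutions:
 h(b) = C1 - b^4/2 - b^3/3 + b


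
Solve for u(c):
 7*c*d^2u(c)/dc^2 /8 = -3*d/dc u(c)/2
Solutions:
 u(c) = C1 + C2/c^(5/7)


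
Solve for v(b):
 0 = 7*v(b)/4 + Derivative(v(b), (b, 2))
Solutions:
 v(b) = C1*sin(sqrt(7)*b/2) + C2*cos(sqrt(7)*b/2)


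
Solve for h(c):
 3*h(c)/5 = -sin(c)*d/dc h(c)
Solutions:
 h(c) = C1*(cos(c) + 1)^(3/10)/(cos(c) - 1)^(3/10)


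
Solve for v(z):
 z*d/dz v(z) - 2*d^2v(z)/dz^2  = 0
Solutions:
 v(z) = C1 + C2*erfi(z/2)


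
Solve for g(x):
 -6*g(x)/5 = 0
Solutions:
 g(x) = 0


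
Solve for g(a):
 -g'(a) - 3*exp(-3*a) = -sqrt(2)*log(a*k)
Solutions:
 g(a) = C1 + sqrt(2)*a*log(a*k) - sqrt(2)*a + exp(-3*a)


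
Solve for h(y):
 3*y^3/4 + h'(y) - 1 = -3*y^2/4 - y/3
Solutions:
 h(y) = C1 - 3*y^4/16 - y^3/4 - y^2/6 + y


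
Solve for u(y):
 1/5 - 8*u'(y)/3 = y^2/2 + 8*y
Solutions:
 u(y) = C1 - y^3/16 - 3*y^2/2 + 3*y/40


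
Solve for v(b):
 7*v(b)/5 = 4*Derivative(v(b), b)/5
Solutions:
 v(b) = C1*exp(7*b/4)


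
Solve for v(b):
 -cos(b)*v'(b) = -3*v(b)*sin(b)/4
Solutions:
 v(b) = C1/cos(b)^(3/4)


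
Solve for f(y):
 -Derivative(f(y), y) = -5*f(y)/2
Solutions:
 f(y) = C1*exp(5*y/2)


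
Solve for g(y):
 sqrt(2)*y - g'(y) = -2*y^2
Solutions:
 g(y) = C1 + 2*y^3/3 + sqrt(2)*y^2/2


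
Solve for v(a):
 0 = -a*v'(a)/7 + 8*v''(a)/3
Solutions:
 v(a) = C1 + C2*erfi(sqrt(21)*a/28)


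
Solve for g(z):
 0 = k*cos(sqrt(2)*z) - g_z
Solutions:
 g(z) = C1 + sqrt(2)*k*sin(sqrt(2)*z)/2


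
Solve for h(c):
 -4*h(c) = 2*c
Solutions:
 h(c) = -c/2


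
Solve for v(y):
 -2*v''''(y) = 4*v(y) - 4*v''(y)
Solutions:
 v(y) = (C1*sin(2^(1/4)*y*sqrt(2 - sqrt(2))/2) + C2*cos(2^(1/4)*y*sqrt(2 - sqrt(2))/2))*exp(-2^(1/4)*y*sqrt(sqrt(2) + 2)/2) + (C3*sin(2^(1/4)*y*sqrt(2 - sqrt(2))/2) + C4*cos(2^(1/4)*y*sqrt(2 - sqrt(2))/2))*exp(2^(1/4)*y*sqrt(sqrt(2) + 2)/2)


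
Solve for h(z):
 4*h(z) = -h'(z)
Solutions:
 h(z) = C1*exp(-4*z)


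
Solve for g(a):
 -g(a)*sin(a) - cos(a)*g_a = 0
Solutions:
 g(a) = C1*cos(a)


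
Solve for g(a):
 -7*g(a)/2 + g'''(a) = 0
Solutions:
 g(a) = C3*exp(2^(2/3)*7^(1/3)*a/2) + (C1*sin(2^(2/3)*sqrt(3)*7^(1/3)*a/4) + C2*cos(2^(2/3)*sqrt(3)*7^(1/3)*a/4))*exp(-2^(2/3)*7^(1/3)*a/4)


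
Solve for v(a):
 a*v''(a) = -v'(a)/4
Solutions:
 v(a) = C1 + C2*a^(3/4)


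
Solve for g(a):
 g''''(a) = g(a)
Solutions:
 g(a) = C1*exp(-a) + C2*exp(a) + C3*sin(a) + C4*cos(a)


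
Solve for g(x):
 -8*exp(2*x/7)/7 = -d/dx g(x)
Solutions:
 g(x) = C1 + 4*exp(2*x/7)


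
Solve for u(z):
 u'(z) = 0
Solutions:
 u(z) = C1


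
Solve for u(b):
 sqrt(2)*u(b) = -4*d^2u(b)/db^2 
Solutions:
 u(b) = C1*sin(2^(1/4)*b/2) + C2*cos(2^(1/4)*b/2)


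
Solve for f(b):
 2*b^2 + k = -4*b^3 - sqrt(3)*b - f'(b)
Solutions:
 f(b) = C1 - b^4 - 2*b^3/3 - sqrt(3)*b^2/2 - b*k


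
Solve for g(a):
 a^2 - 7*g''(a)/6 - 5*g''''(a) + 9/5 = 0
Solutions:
 g(a) = C1 + C2*a + C3*sin(sqrt(210)*a/30) + C4*cos(sqrt(210)*a/30) + a^4/14 - 711*a^2/245


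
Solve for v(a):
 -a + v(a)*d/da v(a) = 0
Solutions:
 v(a) = -sqrt(C1 + a^2)
 v(a) = sqrt(C1 + a^2)


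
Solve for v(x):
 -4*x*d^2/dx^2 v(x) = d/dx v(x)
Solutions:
 v(x) = C1 + C2*x^(3/4)


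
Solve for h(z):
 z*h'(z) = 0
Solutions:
 h(z) = C1


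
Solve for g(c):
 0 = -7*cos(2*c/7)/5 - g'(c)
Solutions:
 g(c) = C1 - 49*sin(2*c/7)/10


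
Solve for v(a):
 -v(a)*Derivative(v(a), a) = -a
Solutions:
 v(a) = -sqrt(C1 + a^2)
 v(a) = sqrt(C1 + a^2)


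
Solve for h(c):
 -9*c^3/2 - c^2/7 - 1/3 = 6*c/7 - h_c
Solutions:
 h(c) = C1 + 9*c^4/8 + c^3/21 + 3*c^2/7 + c/3


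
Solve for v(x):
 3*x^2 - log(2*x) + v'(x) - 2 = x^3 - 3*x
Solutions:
 v(x) = C1 + x^4/4 - x^3 - 3*x^2/2 + x*log(x) + x*log(2) + x


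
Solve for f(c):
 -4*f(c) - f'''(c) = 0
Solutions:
 f(c) = C3*exp(-2^(2/3)*c) + (C1*sin(2^(2/3)*sqrt(3)*c/2) + C2*cos(2^(2/3)*sqrt(3)*c/2))*exp(2^(2/3)*c/2)


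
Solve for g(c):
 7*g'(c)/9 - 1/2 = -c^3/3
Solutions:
 g(c) = C1 - 3*c^4/28 + 9*c/14


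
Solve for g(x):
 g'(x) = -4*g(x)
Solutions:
 g(x) = C1*exp(-4*x)


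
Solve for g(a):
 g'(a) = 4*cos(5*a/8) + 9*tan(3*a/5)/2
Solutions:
 g(a) = C1 - 15*log(cos(3*a/5))/2 + 32*sin(5*a/8)/5


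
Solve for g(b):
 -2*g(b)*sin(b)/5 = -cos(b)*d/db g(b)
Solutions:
 g(b) = C1/cos(b)^(2/5)


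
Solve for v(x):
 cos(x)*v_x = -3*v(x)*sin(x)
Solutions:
 v(x) = C1*cos(x)^3


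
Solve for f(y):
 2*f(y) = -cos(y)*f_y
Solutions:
 f(y) = C1*(sin(y) - 1)/(sin(y) + 1)


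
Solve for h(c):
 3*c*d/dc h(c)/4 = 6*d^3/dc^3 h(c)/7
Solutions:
 h(c) = C1 + Integral(C2*airyai(7^(1/3)*c/2) + C3*airybi(7^(1/3)*c/2), c)


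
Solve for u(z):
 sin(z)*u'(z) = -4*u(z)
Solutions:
 u(z) = C1*(cos(z)^2 + 2*cos(z) + 1)/(cos(z)^2 - 2*cos(z) + 1)


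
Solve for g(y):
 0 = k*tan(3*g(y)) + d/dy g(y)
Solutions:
 g(y) = -asin(C1*exp(-3*k*y))/3 + pi/3
 g(y) = asin(C1*exp(-3*k*y))/3


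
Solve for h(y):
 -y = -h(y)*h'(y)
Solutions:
 h(y) = -sqrt(C1 + y^2)
 h(y) = sqrt(C1 + y^2)


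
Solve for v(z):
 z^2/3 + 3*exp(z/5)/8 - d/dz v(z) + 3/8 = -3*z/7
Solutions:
 v(z) = C1 + z^3/9 + 3*z^2/14 + 3*z/8 + 15*exp(z/5)/8


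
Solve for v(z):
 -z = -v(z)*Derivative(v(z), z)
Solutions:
 v(z) = -sqrt(C1 + z^2)
 v(z) = sqrt(C1 + z^2)


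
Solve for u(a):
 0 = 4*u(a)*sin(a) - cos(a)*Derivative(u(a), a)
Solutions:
 u(a) = C1/cos(a)^4


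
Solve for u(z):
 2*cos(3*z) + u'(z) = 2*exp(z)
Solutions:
 u(z) = C1 + 2*exp(z) - 2*sin(3*z)/3


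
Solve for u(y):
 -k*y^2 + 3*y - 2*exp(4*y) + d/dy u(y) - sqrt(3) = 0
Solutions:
 u(y) = C1 + k*y^3/3 - 3*y^2/2 + sqrt(3)*y + exp(4*y)/2


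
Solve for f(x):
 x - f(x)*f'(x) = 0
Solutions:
 f(x) = -sqrt(C1 + x^2)
 f(x) = sqrt(C1 + x^2)


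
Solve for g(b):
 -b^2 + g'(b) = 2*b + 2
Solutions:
 g(b) = C1 + b^3/3 + b^2 + 2*b


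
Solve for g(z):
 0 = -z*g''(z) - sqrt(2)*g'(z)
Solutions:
 g(z) = C1 + C2*z^(1 - sqrt(2))


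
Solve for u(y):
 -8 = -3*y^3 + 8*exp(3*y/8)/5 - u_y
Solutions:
 u(y) = C1 - 3*y^4/4 + 8*y + 64*exp(3*y/8)/15


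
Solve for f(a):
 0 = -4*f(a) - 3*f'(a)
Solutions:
 f(a) = C1*exp(-4*a/3)


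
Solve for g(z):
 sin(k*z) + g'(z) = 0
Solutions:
 g(z) = C1 + cos(k*z)/k


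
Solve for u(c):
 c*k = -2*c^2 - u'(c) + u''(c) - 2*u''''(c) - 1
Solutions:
 u(c) = C1 + C4*exp(-c) - 2*c^3/3 - c^2*k/2 - 2*c^2 - c*k - 5*c + (C2*sin(c/2) + C3*cos(c/2))*exp(c/2)


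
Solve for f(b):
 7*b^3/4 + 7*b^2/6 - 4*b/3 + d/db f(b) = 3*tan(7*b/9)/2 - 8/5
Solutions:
 f(b) = C1 - 7*b^4/16 - 7*b^3/18 + 2*b^2/3 - 8*b/5 - 27*log(cos(7*b/9))/14


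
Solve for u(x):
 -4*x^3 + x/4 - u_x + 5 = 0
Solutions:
 u(x) = C1 - x^4 + x^2/8 + 5*x


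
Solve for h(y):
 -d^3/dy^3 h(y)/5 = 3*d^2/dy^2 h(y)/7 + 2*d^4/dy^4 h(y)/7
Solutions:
 h(y) = C1 + C2*y + (C3*sin(sqrt(551)*y/20) + C4*cos(sqrt(551)*y/20))*exp(-7*y/20)


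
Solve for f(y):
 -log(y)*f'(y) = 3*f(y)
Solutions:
 f(y) = C1*exp(-3*li(y))


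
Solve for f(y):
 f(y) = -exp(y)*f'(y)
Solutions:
 f(y) = C1*exp(exp(-y))


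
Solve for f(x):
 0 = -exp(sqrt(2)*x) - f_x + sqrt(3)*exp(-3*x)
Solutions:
 f(x) = C1 - sqrt(2)*exp(sqrt(2)*x)/2 - sqrt(3)*exp(-3*x)/3


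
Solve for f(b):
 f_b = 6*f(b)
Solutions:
 f(b) = C1*exp(6*b)


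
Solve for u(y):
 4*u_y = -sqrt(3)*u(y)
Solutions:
 u(y) = C1*exp(-sqrt(3)*y/4)


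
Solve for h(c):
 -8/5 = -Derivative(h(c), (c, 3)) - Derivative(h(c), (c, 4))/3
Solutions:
 h(c) = C1 + C2*c + C3*c^2 + C4*exp(-3*c) + 4*c^3/15


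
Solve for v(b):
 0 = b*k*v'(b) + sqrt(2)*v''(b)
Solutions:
 v(b) = Piecewise((-2^(3/4)*sqrt(pi)*C1*erf(2^(1/4)*b*sqrt(k)/2)/(2*sqrt(k)) - C2, (k > 0) | (k < 0)), (-C1*b - C2, True))


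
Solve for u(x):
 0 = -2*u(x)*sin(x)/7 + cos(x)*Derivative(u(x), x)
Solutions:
 u(x) = C1/cos(x)^(2/7)


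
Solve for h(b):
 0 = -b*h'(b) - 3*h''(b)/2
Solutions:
 h(b) = C1 + C2*erf(sqrt(3)*b/3)


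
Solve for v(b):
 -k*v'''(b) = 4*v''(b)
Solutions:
 v(b) = C1 + C2*b + C3*exp(-4*b/k)


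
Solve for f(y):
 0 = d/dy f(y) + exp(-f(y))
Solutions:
 f(y) = log(C1 - y)


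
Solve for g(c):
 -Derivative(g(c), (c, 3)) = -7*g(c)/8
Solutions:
 g(c) = C3*exp(7^(1/3)*c/2) + (C1*sin(sqrt(3)*7^(1/3)*c/4) + C2*cos(sqrt(3)*7^(1/3)*c/4))*exp(-7^(1/3)*c/4)


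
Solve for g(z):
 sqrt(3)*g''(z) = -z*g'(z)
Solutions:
 g(z) = C1 + C2*erf(sqrt(2)*3^(3/4)*z/6)


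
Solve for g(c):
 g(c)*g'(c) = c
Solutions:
 g(c) = -sqrt(C1 + c^2)
 g(c) = sqrt(C1 + c^2)


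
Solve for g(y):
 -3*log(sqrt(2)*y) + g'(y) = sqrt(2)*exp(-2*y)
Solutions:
 g(y) = C1 + 3*y*log(y) + y*(-3 + 3*log(2)/2) - sqrt(2)*exp(-2*y)/2


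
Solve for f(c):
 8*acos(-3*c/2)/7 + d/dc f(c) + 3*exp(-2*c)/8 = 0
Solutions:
 f(c) = C1 - 8*c*acos(-3*c/2)/7 - 8*sqrt(4 - 9*c^2)/21 + 3*exp(-2*c)/16


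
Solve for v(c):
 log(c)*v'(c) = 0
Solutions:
 v(c) = C1


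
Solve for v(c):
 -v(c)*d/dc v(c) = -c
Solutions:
 v(c) = -sqrt(C1 + c^2)
 v(c) = sqrt(C1 + c^2)


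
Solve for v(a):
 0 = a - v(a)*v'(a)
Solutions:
 v(a) = -sqrt(C1 + a^2)
 v(a) = sqrt(C1 + a^2)


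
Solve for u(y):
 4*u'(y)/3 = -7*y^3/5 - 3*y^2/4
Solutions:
 u(y) = C1 - 21*y^4/80 - 3*y^3/16


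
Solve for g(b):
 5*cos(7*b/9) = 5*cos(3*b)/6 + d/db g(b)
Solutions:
 g(b) = C1 + 45*sin(7*b/9)/7 - 5*sin(3*b)/18


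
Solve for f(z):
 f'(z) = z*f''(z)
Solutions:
 f(z) = C1 + C2*z^2


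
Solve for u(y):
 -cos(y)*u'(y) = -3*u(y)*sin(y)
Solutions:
 u(y) = C1/cos(y)^3


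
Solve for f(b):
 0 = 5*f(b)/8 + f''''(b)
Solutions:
 f(b) = (C1*sin(2^(3/4)*5^(1/4)*b/4) + C2*cos(2^(3/4)*5^(1/4)*b/4))*exp(-2^(3/4)*5^(1/4)*b/4) + (C3*sin(2^(3/4)*5^(1/4)*b/4) + C4*cos(2^(3/4)*5^(1/4)*b/4))*exp(2^(3/4)*5^(1/4)*b/4)


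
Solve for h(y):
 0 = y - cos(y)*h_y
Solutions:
 h(y) = C1 + Integral(y/cos(y), y)


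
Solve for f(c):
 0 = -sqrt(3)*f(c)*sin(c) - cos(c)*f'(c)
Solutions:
 f(c) = C1*cos(c)^(sqrt(3))


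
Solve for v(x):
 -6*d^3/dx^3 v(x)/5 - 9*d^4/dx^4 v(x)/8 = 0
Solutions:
 v(x) = C1 + C2*x + C3*x^2 + C4*exp(-16*x/15)


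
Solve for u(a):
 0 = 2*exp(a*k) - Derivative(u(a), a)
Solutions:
 u(a) = C1 + 2*exp(a*k)/k


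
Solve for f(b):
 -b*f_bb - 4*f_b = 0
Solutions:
 f(b) = C1 + C2/b^3


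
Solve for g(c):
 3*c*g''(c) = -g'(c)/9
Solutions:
 g(c) = C1 + C2*c^(26/27)


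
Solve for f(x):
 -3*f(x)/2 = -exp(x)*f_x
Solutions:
 f(x) = C1*exp(-3*exp(-x)/2)


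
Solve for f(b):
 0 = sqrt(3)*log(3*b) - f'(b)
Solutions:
 f(b) = C1 + sqrt(3)*b*log(b) - sqrt(3)*b + sqrt(3)*b*log(3)


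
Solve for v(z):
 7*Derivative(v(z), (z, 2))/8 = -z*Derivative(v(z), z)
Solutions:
 v(z) = C1 + C2*erf(2*sqrt(7)*z/7)


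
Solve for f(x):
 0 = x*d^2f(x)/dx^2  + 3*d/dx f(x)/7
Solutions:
 f(x) = C1 + C2*x^(4/7)


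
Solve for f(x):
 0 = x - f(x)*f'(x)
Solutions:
 f(x) = -sqrt(C1 + x^2)
 f(x) = sqrt(C1 + x^2)


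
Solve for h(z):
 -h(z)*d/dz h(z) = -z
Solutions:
 h(z) = -sqrt(C1 + z^2)
 h(z) = sqrt(C1 + z^2)


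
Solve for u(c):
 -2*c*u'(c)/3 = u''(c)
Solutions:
 u(c) = C1 + C2*erf(sqrt(3)*c/3)


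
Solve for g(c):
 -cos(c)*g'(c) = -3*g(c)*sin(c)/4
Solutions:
 g(c) = C1/cos(c)^(3/4)


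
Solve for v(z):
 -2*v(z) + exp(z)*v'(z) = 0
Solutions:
 v(z) = C1*exp(-2*exp(-z))


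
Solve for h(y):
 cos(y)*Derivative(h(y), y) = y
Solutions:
 h(y) = C1 + Integral(y/cos(y), y)


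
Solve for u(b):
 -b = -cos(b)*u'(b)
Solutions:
 u(b) = C1 + Integral(b/cos(b), b)


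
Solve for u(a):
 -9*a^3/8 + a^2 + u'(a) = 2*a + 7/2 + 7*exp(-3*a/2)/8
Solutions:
 u(a) = C1 + 9*a^4/32 - a^3/3 + a^2 + 7*a/2 - 7*exp(-3*a/2)/12


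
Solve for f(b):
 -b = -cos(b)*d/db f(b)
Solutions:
 f(b) = C1 + Integral(b/cos(b), b)


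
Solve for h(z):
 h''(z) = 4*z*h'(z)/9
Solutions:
 h(z) = C1 + C2*erfi(sqrt(2)*z/3)


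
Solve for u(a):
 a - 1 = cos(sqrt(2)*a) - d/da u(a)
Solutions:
 u(a) = C1 - a^2/2 + a + sqrt(2)*sin(sqrt(2)*a)/2


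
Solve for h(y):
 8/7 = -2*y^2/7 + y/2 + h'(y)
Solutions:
 h(y) = C1 + 2*y^3/21 - y^2/4 + 8*y/7


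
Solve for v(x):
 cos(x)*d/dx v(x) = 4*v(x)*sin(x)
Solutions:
 v(x) = C1/cos(x)^4


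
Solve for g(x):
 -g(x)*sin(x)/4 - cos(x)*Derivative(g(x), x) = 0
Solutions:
 g(x) = C1*cos(x)^(1/4)


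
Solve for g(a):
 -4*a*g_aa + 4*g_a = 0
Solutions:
 g(a) = C1 + C2*a^2


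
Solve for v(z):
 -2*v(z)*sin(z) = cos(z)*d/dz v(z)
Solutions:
 v(z) = C1*cos(z)^2


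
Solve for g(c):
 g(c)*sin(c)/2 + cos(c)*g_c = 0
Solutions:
 g(c) = C1*sqrt(cos(c))


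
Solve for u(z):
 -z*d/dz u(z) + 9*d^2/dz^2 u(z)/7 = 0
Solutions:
 u(z) = C1 + C2*erfi(sqrt(14)*z/6)


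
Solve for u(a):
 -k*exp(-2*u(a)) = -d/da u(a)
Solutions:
 u(a) = log(-sqrt(C1 + 2*a*k))
 u(a) = log(C1 + 2*a*k)/2


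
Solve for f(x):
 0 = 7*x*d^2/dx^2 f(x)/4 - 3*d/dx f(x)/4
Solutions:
 f(x) = C1 + C2*x^(10/7)


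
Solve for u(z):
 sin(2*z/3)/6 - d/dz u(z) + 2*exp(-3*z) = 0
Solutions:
 u(z) = C1 - cos(2*z/3)/4 - 2*exp(-3*z)/3


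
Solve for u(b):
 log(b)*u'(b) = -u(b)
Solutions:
 u(b) = C1*exp(-li(b))


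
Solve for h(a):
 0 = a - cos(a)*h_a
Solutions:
 h(a) = C1 + Integral(a/cos(a), a)


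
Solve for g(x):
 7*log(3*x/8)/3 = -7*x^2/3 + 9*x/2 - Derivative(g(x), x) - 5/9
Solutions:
 g(x) = C1 - 7*x^3/9 + 9*x^2/4 - 7*x*log(x)/3 - 7*x*log(3)/3 + 16*x/9 + 7*x*log(2)


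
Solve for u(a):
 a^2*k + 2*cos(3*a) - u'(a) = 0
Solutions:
 u(a) = C1 + a^3*k/3 + 2*sin(3*a)/3


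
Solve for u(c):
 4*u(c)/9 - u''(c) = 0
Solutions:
 u(c) = C1*exp(-2*c/3) + C2*exp(2*c/3)


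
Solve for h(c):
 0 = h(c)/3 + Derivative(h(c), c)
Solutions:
 h(c) = C1*exp(-c/3)


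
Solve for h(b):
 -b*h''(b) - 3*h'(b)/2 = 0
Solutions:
 h(b) = C1 + C2/sqrt(b)


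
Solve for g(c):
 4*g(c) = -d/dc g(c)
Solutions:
 g(c) = C1*exp(-4*c)


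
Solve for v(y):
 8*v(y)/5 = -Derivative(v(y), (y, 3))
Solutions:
 v(y) = C3*exp(-2*5^(2/3)*y/5) + (C1*sin(sqrt(3)*5^(2/3)*y/5) + C2*cos(sqrt(3)*5^(2/3)*y/5))*exp(5^(2/3)*y/5)


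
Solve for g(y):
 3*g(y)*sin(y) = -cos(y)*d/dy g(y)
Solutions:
 g(y) = C1*cos(y)^3


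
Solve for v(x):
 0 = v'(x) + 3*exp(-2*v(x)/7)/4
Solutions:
 v(x) = 7*log(-sqrt(C1 - 3*x)) - 7*log(14)/2
 v(x) = 7*log(C1 - 3*x)/2 - 7*log(14)/2


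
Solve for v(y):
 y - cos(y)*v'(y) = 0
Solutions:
 v(y) = C1 + Integral(y/cos(y), y)


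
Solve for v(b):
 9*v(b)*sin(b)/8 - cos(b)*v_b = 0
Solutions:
 v(b) = C1/cos(b)^(9/8)


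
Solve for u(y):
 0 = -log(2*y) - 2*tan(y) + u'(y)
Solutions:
 u(y) = C1 + y*log(y) - y + y*log(2) - 2*log(cos(y))


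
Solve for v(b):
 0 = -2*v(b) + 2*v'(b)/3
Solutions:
 v(b) = C1*exp(3*b)


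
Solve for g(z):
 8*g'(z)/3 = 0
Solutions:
 g(z) = C1


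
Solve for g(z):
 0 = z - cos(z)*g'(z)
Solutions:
 g(z) = C1 + Integral(z/cos(z), z)


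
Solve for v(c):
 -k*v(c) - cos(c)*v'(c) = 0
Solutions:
 v(c) = C1*exp(k*(log(sin(c) - 1) - log(sin(c) + 1))/2)


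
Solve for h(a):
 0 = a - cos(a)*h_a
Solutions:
 h(a) = C1 + Integral(a/cos(a), a)


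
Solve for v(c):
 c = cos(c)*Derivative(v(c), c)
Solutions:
 v(c) = C1 + Integral(c/cos(c), c)


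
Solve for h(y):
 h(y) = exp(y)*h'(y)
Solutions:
 h(y) = C1*exp(-exp(-y))


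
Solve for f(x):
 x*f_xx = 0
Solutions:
 f(x) = C1 + C2*x


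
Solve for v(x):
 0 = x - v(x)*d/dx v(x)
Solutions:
 v(x) = -sqrt(C1 + x^2)
 v(x) = sqrt(C1 + x^2)


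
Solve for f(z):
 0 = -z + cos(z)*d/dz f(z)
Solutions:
 f(z) = C1 + Integral(z/cos(z), z)


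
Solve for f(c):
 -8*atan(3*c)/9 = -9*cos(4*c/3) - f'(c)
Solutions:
 f(c) = C1 + 8*c*atan(3*c)/9 - 4*log(9*c^2 + 1)/27 - 27*sin(4*c/3)/4


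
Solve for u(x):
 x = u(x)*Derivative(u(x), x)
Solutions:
 u(x) = -sqrt(C1 + x^2)
 u(x) = sqrt(C1 + x^2)


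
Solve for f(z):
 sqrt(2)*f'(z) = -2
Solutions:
 f(z) = C1 - sqrt(2)*z


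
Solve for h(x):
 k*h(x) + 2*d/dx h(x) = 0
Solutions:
 h(x) = C1*exp(-k*x/2)


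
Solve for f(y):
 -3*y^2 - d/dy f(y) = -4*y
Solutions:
 f(y) = C1 - y^3 + 2*y^2


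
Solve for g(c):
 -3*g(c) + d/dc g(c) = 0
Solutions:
 g(c) = C1*exp(3*c)


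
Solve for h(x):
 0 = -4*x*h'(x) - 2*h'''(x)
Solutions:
 h(x) = C1 + Integral(C2*airyai(-2^(1/3)*x) + C3*airybi(-2^(1/3)*x), x)


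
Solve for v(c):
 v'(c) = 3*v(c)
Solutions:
 v(c) = C1*exp(3*c)


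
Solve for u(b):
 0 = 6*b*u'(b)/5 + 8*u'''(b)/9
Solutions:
 u(b) = C1 + Integral(C2*airyai(-3*50^(1/3)*b/10) + C3*airybi(-3*50^(1/3)*b/10), b)


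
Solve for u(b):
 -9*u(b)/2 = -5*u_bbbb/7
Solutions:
 u(b) = C1*exp(-10^(3/4)*sqrt(3)*7^(1/4)*b/10) + C2*exp(10^(3/4)*sqrt(3)*7^(1/4)*b/10) + C3*sin(10^(3/4)*sqrt(3)*7^(1/4)*b/10) + C4*cos(10^(3/4)*sqrt(3)*7^(1/4)*b/10)


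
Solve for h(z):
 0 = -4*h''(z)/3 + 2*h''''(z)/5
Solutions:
 h(z) = C1 + C2*z + C3*exp(-sqrt(30)*z/3) + C4*exp(sqrt(30)*z/3)


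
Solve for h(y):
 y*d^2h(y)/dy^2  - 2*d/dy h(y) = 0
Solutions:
 h(y) = C1 + C2*y^3


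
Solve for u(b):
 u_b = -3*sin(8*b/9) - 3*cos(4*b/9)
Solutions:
 u(b) = C1 - 27*sin(4*b/9)/4 + 27*cos(8*b/9)/8


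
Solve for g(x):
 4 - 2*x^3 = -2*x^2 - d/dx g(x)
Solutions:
 g(x) = C1 + x^4/2 - 2*x^3/3 - 4*x


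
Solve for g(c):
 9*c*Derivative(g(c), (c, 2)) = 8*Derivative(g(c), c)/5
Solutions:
 g(c) = C1 + C2*c^(53/45)


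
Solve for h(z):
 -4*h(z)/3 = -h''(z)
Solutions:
 h(z) = C1*exp(-2*sqrt(3)*z/3) + C2*exp(2*sqrt(3)*z/3)


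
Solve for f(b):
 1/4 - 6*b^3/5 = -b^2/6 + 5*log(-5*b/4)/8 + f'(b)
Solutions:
 f(b) = C1 - 3*b^4/10 + b^3/18 - 5*b*log(-b)/8 + b*(-5*log(5) + 10*log(2) + 7)/8


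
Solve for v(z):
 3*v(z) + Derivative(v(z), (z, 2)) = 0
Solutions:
 v(z) = C1*sin(sqrt(3)*z) + C2*cos(sqrt(3)*z)


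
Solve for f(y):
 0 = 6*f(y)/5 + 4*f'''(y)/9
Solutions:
 f(y) = C3*exp(-3*10^(2/3)*y/10) + (C1*sin(3*10^(2/3)*sqrt(3)*y/20) + C2*cos(3*10^(2/3)*sqrt(3)*y/20))*exp(3*10^(2/3)*y/20)


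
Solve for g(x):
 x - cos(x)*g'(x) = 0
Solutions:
 g(x) = C1 + Integral(x/cos(x), x)


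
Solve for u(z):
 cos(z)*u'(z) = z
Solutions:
 u(z) = C1 + Integral(z/cos(z), z)


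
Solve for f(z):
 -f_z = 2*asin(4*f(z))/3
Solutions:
 Integral(1/asin(4*_y), (_y, f(z))) = C1 - 2*z/3


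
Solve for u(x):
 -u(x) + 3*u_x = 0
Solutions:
 u(x) = C1*exp(x/3)


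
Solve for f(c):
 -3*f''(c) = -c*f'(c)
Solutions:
 f(c) = C1 + C2*erfi(sqrt(6)*c/6)


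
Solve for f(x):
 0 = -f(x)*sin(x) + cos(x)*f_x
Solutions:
 f(x) = C1/cos(x)


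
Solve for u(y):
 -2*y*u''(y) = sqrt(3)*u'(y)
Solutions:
 u(y) = C1 + C2*y^(1 - sqrt(3)/2)


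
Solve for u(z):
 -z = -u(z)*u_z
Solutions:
 u(z) = -sqrt(C1 + z^2)
 u(z) = sqrt(C1 + z^2)


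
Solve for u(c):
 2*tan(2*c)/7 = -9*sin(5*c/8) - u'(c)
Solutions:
 u(c) = C1 + log(cos(2*c))/7 + 72*cos(5*c/8)/5


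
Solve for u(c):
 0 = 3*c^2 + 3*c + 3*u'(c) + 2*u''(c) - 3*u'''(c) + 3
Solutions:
 u(c) = C1 + C2*exp(c*(1 - sqrt(10))/3) + C3*exp(c*(1 + sqrt(10))/3) - c^3/3 + c^2/6 - 29*c/9


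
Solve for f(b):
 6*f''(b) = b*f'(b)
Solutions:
 f(b) = C1 + C2*erfi(sqrt(3)*b/6)


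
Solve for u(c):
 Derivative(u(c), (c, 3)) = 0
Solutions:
 u(c) = C1 + C2*c + C3*c^2


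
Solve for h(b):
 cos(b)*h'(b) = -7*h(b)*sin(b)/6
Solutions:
 h(b) = C1*cos(b)^(7/6)


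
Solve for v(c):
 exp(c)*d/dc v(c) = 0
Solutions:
 v(c) = C1


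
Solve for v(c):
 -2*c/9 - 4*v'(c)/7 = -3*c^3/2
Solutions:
 v(c) = C1 + 21*c^4/32 - 7*c^2/36


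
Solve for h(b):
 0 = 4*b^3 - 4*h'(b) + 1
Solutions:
 h(b) = C1 + b^4/4 + b/4


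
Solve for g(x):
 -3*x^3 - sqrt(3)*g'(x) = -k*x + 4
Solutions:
 g(x) = C1 + sqrt(3)*k*x^2/6 - sqrt(3)*x^4/4 - 4*sqrt(3)*x/3


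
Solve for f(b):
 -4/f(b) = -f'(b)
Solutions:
 f(b) = -sqrt(C1 + 8*b)
 f(b) = sqrt(C1 + 8*b)


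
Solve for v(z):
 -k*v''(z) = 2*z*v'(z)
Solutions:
 v(z) = C1 + C2*sqrt(k)*erf(z*sqrt(1/k))


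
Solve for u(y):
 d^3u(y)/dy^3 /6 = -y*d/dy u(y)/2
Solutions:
 u(y) = C1 + Integral(C2*airyai(-3^(1/3)*y) + C3*airybi(-3^(1/3)*y), y)


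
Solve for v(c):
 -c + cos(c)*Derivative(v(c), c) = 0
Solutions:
 v(c) = C1 + Integral(c/cos(c), c)


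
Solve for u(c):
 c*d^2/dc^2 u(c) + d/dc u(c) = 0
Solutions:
 u(c) = C1 + C2*log(c)


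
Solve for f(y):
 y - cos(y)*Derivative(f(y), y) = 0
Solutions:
 f(y) = C1 + Integral(y/cos(y), y)


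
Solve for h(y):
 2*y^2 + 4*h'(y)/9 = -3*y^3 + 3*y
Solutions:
 h(y) = C1 - 27*y^4/16 - 3*y^3/2 + 27*y^2/8


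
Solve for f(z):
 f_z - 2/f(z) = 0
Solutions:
 f(z) = -sqrt(C1 + 4*z)
 f(z) = sqrt(C1 + 4*z)


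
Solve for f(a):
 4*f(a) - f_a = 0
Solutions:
 f(a) = C1*exp(4*a)


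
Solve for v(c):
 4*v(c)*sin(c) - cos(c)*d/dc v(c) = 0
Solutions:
 v(c) = C1/cos(c)^4


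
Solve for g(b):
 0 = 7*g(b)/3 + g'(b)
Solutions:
 g(b) = C1*exp(-7*b/3)


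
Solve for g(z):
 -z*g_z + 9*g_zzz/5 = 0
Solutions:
 g(z) = C1 + Integral(C2*airyai(15^(1/3)*z/3) + C3*airybi(15^(1/3)*z/3), z)


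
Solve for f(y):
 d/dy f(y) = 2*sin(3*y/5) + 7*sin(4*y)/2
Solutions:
 f(y) = C1 - 10*cos(3*y/5)/3 - 7*cos(4*y)/8


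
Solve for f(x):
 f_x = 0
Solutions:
 f(x) = C1


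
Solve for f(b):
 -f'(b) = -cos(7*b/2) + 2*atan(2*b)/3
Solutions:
 f(b) = C1 - 2*b*atan(2*b)/3 + log(4*b^2 + 1)/6 + 2*sin(7*b/2)/7


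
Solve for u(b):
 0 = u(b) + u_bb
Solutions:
 u(b) = C1*sin(b) + C2*cos(b)


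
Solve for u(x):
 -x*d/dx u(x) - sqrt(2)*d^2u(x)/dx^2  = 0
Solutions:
 u(x) = C1 + C2*erf(2^(1/4)*x/2)


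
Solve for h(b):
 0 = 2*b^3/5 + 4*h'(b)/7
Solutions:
 h(b) = C1 - 7*b^4/40


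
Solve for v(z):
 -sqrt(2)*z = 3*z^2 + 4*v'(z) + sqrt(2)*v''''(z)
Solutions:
 v(z) = C1 + C4*exp(-sqrt(2)*z) - z^3/4 - sqrt(2)*z^2/8 + (C2*sin(sqrt(6)*z/2) + C3*cos(sqrt(6)*z/2))*exp(sqrt(2)*z/2)


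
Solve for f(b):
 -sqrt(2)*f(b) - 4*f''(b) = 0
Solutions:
 f(b) = C1*sin(2^(1/4)*b/2) + C2*cos(2^(1/4)*b/2)


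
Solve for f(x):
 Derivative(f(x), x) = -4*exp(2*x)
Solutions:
 f(x) = C1 - 2*exp(2*x)


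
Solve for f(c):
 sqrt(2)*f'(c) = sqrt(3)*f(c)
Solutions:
 f(c) = C1*exp(sqrt(6)*c/2)


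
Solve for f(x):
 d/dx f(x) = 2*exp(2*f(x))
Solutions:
 f(x) = log(-sqrt(-1/(C1 + 2*x))) - log(2)/2
 f(x) = log(-1/(C1 + 2*x))/2 - log(2)/2


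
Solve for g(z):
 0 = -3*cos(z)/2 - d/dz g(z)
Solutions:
 g(z) = C1 - 3*sin(z)/2


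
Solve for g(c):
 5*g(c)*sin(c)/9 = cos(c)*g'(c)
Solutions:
 g(c) = C1/cos(c)^(5/9)


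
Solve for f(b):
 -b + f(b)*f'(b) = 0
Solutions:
 f(b) = -sqrt(C1 + b^2)
 f(b) = sqrt(C1 + b^2)


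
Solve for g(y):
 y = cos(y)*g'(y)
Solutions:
 g(y) = C1 + Integral(y/cos(y), y)


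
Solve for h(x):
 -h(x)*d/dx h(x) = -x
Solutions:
 h(x) = -sqrt(C1 + x^2)
 h(x) = sqrt(C1 + x^2)


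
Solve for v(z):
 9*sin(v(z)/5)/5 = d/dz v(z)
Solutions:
 -9*z/5 + 5*log(cos(v(z)/5) - 1)/2 - 5*log(cos(v(z)/5) + 1)/2 = C1


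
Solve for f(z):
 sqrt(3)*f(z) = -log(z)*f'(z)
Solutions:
 f(z) = C1*exp(-sqrt(3)*li(z))


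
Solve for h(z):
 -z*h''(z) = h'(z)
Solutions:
 h(z) = C1 + C2*log(z)


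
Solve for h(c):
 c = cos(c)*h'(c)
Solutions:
 h(c) = C1 + Integral(c/cos(c), c)


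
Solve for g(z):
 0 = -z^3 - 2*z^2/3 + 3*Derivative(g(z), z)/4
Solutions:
 g(z) = C1 + z^4/3 + 8*z^3/27


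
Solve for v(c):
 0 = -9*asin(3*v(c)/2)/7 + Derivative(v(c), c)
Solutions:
 Integral(1/asin(3*_y/2), (_y, v(c))) = C1 + 9*c/7


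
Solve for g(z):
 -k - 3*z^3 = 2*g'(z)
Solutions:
 g(z) = C1 - k*z/2 - 3*z^4/8


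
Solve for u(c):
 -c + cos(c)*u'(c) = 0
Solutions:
 u(c) = C1 + Integral(c/cos(c), c)


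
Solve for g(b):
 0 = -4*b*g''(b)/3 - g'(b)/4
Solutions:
 g(b) = C1 + C2*b^(13/16)


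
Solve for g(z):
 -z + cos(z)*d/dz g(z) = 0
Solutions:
 g(z) = C1 + Integral(z/cos(z), z)


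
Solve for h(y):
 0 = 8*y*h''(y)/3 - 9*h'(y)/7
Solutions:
 h(y) = C1 + C2*y^(83/56)


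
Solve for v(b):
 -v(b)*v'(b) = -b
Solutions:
 v(b) = -sqrt(C1 + b^2)
 v(b) = sqrt(C1 + b^2)


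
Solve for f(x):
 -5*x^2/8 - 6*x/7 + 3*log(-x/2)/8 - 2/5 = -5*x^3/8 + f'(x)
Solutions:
 f(x) = C1 + 5*x^4/32 - 5*x^3/24 - 3*x^2/7 + 3*x*log(-x)/8 + x*(-31 - 15*log(2))/40


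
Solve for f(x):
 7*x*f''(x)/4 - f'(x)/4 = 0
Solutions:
 f(x) = C1 + C2*x^(8/7)


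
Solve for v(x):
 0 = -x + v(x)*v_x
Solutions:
 v(x) = -sqrt(C1 + x^2)
 v(x) = sqrt(C1 + x^2)


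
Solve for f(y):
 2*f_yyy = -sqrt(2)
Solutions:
 f(y) = C1 + C2*y + C3*y^2 - sqrt(2)*y^3/12


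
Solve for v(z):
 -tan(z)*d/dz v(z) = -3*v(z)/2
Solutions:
 v(z) = C1*sin(z)^(3/2)


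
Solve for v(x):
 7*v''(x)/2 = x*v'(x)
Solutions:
 v(x) = C1 + C2*erfi(sqrt(7)*x/7)


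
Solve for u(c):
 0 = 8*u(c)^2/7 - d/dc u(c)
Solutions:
 u(c) = -7/(C1 + 8*c)


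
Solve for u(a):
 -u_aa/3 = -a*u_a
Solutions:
 u(a) = C1 + C2*erfi(sqrt(6)*a/2)


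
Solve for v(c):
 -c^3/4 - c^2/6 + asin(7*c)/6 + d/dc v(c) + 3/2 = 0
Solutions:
 v(c) = C1 + c^4/16 + c^3/18 - c*asin(7*c)/6 - 3*c/2 - sqrt(1 - 49*c^2)/42


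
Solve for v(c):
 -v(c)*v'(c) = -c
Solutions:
 v(c) = -sqrt(C1 + c^2)
 v(c) = sqrt(C1 + c^2)


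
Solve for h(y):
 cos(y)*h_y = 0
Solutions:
 h(y) = C1


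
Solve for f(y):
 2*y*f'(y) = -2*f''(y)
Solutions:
 f(y) = C1 + C2*erf(sqrt(2)*y/2)


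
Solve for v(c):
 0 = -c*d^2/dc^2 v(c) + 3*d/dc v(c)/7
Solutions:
 v(c) = C1 + C2*c^(10/7)


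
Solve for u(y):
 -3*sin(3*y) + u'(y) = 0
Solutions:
 u(y) = C1 - cos(3*y)


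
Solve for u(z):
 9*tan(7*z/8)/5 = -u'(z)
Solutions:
 u(z) = C1 + 72*log(cos(7*z/8))/35


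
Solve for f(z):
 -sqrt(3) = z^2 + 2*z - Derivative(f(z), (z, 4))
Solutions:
 f(z) = C1 + C2*z + C3*z^2 + C4*z^3 + z^6/360 + z^5/60 + sqrt(3)*z^4/24


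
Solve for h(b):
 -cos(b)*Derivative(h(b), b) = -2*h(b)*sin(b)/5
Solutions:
 h(b) = C1/cos(b)^(2/5)


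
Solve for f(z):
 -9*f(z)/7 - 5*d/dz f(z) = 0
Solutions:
 f(z) = C1*exp(-9*z/35)


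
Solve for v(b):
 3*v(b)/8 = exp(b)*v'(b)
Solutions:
 v(b) = C1*exp(-3*exp(-b)/8)


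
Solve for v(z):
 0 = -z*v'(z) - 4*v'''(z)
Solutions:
 v(z) = C1 + Integral(C2*airyai(-2^(1/3)*z/2) + C3*airybi(-2^(1/3)*z/2), z)


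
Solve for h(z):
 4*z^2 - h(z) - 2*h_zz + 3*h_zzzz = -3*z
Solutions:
 h(z) = C1*exp(-z) + C2*exp(z) + C3*sin(sqrt(3)*z/3) + C4*cos(sqrt(3)*z/3) + 4*z^2 + 3*z - 16


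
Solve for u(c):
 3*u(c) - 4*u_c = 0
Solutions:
 u(c) = C1*exp(3*c/4)


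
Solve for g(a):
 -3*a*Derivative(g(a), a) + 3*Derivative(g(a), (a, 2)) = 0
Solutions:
 g(a) = C1 + C2*erfi(sqrt(2)*a/2)


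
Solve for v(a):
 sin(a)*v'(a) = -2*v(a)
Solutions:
 v(a) = C1*(cos(a) + 1)/(cos(a) - 1)


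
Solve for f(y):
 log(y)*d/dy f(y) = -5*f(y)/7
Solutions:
 f(y) = C1*exp(-5*li(y)/7)


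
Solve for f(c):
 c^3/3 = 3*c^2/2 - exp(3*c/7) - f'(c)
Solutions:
 f(c) = C1 - c^4/12 + c^3/2 - 7*exp(3*c/7)/3


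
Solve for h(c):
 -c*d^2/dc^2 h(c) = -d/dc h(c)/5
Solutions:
 h(c) = C1 + C2*c^(6/5)


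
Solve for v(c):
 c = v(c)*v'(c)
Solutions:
 v(c) = -sqrt(C1 + c^2)
 v(c) = sqrt(C1 + c^2)


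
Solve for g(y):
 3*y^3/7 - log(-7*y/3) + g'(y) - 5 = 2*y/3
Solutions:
 g(y) = C1 - 3*y^4/28 + y^2/3 + y*log(-y) + y*(-log(3) + log(7) + 4)


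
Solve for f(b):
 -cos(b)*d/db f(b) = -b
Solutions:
 f(b) = C1 + Integral(b/cos(b), b)


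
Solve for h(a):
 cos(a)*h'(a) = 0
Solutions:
 h(a) = C1


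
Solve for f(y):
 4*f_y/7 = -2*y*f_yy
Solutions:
 f(y) = C1 + C2*y^(5/7)


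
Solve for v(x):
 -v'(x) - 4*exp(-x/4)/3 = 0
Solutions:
 v(x) = C1 + 16*exp(-x/4)/3


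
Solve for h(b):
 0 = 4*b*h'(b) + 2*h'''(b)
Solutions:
 h(b) = C1 + Integral(C2*airyai(-2^(1/3)*b) + C3*airybi(-2^(1/3)*b), b)


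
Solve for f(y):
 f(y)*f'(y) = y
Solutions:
 f(y) = -sqrt(C1 + y^2)
 f(y) = sqrt(C1 + y^2)


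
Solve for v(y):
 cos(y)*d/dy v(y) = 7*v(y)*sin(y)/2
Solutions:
 v(y) = C1/cos(y)^(7/2)


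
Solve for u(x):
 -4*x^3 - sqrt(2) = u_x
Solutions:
 u(x) = C1 - x^4 - sqrt(2)*x


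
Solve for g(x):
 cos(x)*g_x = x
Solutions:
 g(x) = C1 + Integral(x/cos(x), x)


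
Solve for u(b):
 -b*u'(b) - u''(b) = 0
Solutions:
 u(b) = C1 + C2*erf(sqrt(2)*b/2)


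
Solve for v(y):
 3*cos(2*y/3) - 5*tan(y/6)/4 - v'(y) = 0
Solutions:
 v(y) = C1 + 15*log(cos(y/6))/2 + 9*sin(2*y/3)/2


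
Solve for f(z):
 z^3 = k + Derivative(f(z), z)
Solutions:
 f(z) = C1 - k*z + z^4/4


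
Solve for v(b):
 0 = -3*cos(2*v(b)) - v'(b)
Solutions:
 v(b) = -asin((C1 + exp(12*b))/(C1 - exp(12*b)))/2 + pi/2
 v(b) = asin((C1 + exp(12*b))/(C1 - exp(12*b)))/2


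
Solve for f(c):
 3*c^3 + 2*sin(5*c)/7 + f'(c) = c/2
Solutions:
 f(c) = C1 - 3*c^4/4 + c^2/4 + 2*cos(5*c)/35


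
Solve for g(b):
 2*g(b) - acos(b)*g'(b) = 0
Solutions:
 g(b) = C1*exp(2*Integral(1/acos(b), b))


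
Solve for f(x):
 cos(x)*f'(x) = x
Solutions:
 f(x) = C1 + Integral(x/cos(x), x)


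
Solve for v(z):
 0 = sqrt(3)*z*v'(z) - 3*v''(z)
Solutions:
 v(z) = C1 + C2*erfi(sqrt(2)*3^(3/4)*z/6)


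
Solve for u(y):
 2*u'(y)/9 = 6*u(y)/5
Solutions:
 u(y) = C1*exp(27*y/5)


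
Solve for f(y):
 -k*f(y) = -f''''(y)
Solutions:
 f(y) = C1*exp(-k^(1/4)*y) + C2*exp(k^(1/4)*y) + C3*exp(-I*k^(1/4)*y) + C4*exp(I*k^(1/4)*y)


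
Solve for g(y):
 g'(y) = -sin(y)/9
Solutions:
 g(y) = C1 + cos(y)/9


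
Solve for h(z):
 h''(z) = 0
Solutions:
 h(z) = C1 + C2*z


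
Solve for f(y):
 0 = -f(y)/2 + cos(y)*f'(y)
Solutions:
 f(y) = C1*(sin(y) + 1)^(1/4)/(sin(y) - 1)^(1/4)


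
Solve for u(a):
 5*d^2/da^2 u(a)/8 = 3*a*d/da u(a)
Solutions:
 u(a) = C1 + C2*erfi(2*sqrt(15)*a/5)


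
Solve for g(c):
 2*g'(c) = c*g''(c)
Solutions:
 g(c) = C1 + C2*c^3


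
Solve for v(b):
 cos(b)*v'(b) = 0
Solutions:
 v(b) = C1


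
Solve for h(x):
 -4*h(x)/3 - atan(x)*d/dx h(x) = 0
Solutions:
 h(x) = C1*exp(-4*Integral(1/atan(x), x)/3)


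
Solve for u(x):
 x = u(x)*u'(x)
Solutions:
 u(x) = -sqrt(C1 + x^2)
 u(x) = sqrt(C1 + x^2)


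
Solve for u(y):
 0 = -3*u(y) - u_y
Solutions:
 u(y) = C1*exp(-3*y)


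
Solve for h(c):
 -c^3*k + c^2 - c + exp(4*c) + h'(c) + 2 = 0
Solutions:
 h(c) = C1 + c^4*k/4 - c^3/3 + c^2/2 - 2*c - exp(4*c)/4


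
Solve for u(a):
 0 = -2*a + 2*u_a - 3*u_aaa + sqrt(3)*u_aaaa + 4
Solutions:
 u(a) = C1 + C2*exp(a*(3^(2/3)/(3 + 2*sqrt(3))^(1/3) + 3^(1/3)*(3 + 2*sqrt(3))^(1/3) + 2*sqrt(3))/6)*sin(3^(1/6)*a*(-3^(2/3)*(3 + 2*sqrt(3))^(1/3) + 3/(3 + 2*sqrt(3))^(1/3))/6) + C3*exp(a*(3^(2/3)/(3 + 2*sqrt(3))^(1/3) + 3^(1/3)*(3 + 2*sqrt(3))^(1/3) + 2*sqrt(3))/6)*cos(3^(1/6)*a*(-3^(2/3)*(3 + 2*sqrt(3))^(1/3) + 3/(3 + 2*sqrt(3))^(1/3))/6) + C4*exp(a*(-3^(1/3)*(3 + 2*sqrt(3))^(1/3) - 3^(2/3)/(3 + 2*sqrt(3))^(1/3) + sqrt(3))/3) + a^2/2 - 2*a


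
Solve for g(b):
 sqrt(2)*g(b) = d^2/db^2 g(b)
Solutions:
 g(b) = C1*exp(-2^(1/4)*b) + C2*exp(2^(1/4)*b)


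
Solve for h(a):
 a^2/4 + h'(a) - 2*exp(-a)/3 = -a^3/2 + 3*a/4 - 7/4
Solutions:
 h(a) = C1 - a^4/8 - a^3/12 + 3*a^2/8 - 7*a/4 - 2*exp(-a)/3


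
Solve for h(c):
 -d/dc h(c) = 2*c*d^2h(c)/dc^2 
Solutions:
 h(c) = C1 + C2*sqrt(c)


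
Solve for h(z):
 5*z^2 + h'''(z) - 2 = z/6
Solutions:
 h(z) = C1 + C2*z + C3*z^2 - z^5/12 + z^4/144 + z^3/3


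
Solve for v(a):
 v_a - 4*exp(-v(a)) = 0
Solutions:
 v(a) = log(C1 + 4*a)


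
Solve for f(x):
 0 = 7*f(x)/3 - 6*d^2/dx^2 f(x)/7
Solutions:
 f(x) = C1*exp(-7*sqrt(2)*x/6) + C2*exp(7*sqrt(2)*x/6)


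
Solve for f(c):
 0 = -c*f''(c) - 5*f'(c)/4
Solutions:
 f(c) = C1 + C2/c^(1/4)


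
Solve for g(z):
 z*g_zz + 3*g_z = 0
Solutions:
 g(z) = C1 + C2/z^2


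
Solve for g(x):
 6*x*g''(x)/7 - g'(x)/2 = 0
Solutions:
 g(x) = C1 + C2*x^(19/12)


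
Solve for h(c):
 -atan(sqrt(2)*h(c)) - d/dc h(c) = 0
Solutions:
 Integral(1/atan(sqrt(2)*_y), (_y, h(c))) = C1 - c


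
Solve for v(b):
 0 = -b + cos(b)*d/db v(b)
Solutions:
 v(b) = C1 + Integral(b/cos(b), b)


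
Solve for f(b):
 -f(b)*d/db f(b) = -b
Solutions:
 f(b) = -sqrt(C1 + b^2)
 f(b) = sqrt(C1 + b^2)


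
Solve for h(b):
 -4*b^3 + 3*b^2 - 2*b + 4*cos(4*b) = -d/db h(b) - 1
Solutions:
 h(b) = C1 + b^4 - b^3 + b^2 - b - sin(4*b)


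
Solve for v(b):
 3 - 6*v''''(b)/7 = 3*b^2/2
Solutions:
 v(b) = C1 + C2*b + C3*b^2 + C4*b^3 - 7*b^6/1440 + 7*b^4/48


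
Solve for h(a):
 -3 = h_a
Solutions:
 h(a) = C1 - 3*a


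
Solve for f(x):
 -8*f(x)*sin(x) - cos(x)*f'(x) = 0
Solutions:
 f(x) = C1*cos(x)^8


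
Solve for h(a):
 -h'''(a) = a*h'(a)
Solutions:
 h(a) = C1 + Integral(C2*airyai(-a) + C3*airybi(-a), a)


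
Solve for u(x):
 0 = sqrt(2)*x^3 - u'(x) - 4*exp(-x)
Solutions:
 u(x) = C1 + sqrt(2)*x^4/4 + 4*exp(-x)


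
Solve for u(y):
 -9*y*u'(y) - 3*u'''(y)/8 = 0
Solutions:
 u(y) = C1 + Integral(C2*airyai(-2*3^(1/3)*y) + C3*airybi(-2*3^(1/3)*y), y)


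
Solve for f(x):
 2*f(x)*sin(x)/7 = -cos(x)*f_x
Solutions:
 f(x) = C1*cos(x)^(2/7)


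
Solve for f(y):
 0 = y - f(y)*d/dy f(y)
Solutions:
 f(y) = -sqrt(C1 + y^2)
 f(y) = sqrt(C1 + y^2)


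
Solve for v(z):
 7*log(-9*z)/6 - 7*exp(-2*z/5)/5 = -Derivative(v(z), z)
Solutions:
 v(z) = C1 - 7*z*log(-z)/6 + 7*z*(1 - 2*log(3))/6 - 7*exp(-2*z/5)/2


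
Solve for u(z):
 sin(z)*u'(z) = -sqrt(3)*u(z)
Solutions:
 u(z) = C1*(cos(z) + 1)^(sqrt(3)/2)/(cos(z) - 1)^(sqrt(3)/2)


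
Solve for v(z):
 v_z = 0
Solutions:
 v(z) = C1


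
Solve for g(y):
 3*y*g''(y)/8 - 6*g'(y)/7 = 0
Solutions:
 g(y) = C1 + C2*y^(23/7)


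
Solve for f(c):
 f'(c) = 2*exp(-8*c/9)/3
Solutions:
 f(c) = C1 - 3*exp(-8*c/9)/4


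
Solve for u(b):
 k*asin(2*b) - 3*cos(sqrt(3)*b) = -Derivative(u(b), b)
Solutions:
 u(b) = C1 - k*(b*asin(2*b) + sqrt(1 - 4*b^2)/2) + sqrt(3)*sin(sqrt(3)*b)


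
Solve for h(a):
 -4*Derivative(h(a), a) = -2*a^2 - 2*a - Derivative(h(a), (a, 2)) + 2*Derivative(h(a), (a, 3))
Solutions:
 h(a) = C1 + a^3/6 + 3*a^2/8 - 5*a/16 + (C2*sin(sqrt(31)*a/4) + C3*cos(sqrt(31)*a/4))*exp(a/4)


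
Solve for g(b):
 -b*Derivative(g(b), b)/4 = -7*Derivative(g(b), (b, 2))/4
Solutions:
 g(b) = C1 + C2*erfi(sqrt(14)*b/14)


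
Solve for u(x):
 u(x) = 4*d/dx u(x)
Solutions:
 u(x) = C1*exp(x/4)


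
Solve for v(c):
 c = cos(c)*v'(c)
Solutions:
 v(c) = C1 + Integral(c/cos(c), c)


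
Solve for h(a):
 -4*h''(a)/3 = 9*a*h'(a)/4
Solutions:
 h(a) = C1 + C2*erf(3*sqrt(6)*a/8)


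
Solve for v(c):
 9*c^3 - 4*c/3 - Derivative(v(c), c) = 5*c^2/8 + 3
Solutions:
 v(c) = C1 + 9*c^4/4 - 5*c^3/24 - 2*c^2/3 - 3*c


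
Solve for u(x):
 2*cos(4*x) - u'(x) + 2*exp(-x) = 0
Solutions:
 u(x) = C1 + sin(4*x)/2 - 2*exp(-x)


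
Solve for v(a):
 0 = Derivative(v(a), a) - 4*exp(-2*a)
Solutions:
 v(a) = C1 - 2*exp(-2*a)


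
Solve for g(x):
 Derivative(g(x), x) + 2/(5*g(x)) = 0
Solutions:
 g(x) = -sqrt(C1 - 20*x)/5
 g(x) = sqrt(C1 - 20*x)/5


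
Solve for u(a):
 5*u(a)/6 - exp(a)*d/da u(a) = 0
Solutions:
 u(a) = C1*exp(-5*exp(-a)/6)


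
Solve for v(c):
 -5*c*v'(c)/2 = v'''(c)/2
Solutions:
 v(c) = C1 + Integral(C2*airyai(-5^(1/3)*c) + C3*airybi(-5^(1/3)*c), c)


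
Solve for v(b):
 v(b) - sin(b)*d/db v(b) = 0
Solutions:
 v(b) = C1*sqrt(cos(b) - 1)/sqrt(cos(b) + 1)
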